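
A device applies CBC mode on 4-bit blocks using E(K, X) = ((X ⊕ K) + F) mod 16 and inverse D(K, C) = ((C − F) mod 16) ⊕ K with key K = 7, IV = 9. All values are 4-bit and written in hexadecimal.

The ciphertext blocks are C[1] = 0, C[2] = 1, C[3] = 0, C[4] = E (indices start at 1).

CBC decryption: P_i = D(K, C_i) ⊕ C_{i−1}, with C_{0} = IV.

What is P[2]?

P[2] = 5

P[2]: D(K, 1) = 5; 5 ⊕ 0 = 5.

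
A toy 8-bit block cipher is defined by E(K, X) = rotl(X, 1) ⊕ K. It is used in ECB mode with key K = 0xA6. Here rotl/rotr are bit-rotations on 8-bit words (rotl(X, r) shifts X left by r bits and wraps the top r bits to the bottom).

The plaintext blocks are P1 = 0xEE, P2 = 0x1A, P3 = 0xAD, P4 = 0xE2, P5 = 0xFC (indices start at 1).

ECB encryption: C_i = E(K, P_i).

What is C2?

C2 = 0x92

C2: E(K, 0x1A) = 0x92.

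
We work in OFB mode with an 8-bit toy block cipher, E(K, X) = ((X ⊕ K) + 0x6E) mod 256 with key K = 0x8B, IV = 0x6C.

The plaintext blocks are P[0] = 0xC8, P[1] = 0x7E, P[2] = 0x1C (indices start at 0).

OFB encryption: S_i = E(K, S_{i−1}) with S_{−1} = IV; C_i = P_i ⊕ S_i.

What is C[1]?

C[0]: S = E(K, 0x6C) = 0x55; 0xC8 ⊕ 0x55 = 0x9D.
C[1]: S = E(K, 0x55) = 0x4C; 0x7E ⊕ 0x4C = 0x32.

C[1] = 0x32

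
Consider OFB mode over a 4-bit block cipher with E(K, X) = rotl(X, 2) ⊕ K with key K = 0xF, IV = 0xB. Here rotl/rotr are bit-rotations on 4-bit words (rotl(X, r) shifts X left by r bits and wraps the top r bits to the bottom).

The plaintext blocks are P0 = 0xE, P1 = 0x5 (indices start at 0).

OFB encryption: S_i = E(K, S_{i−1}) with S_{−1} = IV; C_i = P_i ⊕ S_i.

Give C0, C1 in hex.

C0: S = E(K, 0xB) = 0x1; 0xE ⊕ 0x1 = 0xF.
C1: S = E(K, 0x1) = 0xB; 0x5 ⊕ 0xB = 0xE.

C0 = 0xF, C1 = 0xE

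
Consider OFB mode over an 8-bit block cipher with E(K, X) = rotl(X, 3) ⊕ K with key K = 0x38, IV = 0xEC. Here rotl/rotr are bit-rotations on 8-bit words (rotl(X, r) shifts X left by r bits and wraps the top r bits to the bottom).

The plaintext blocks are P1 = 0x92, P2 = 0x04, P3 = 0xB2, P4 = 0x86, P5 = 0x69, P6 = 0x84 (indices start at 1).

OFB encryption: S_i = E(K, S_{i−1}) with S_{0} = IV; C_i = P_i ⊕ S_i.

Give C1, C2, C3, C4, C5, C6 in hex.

C1: S = E(K, 0xEC) = 0x5F; 0x92 ⊕ 0x5F = 0xCD.
C2: S = E(K, 0x5F) = 0xC2; 0x04 ⊕ 0xC2 = 0xC6.
C3: S = E(K, 0xC2) = 0x2E; 0xB2 ⊕ 0x2E = 0x9C.
C4: S = E(K, 0x2E) = 0x49; 0x86 ⊕ 0x49 = 0xCF.
C5: S = E(K, 0x49) = 0x72; 0x69 ⊕ 0x72 = 0x1B.
C6: S = E(K, 0x72) = 0xAB; 0x84 ⊕ 0xAB = 0x2F.

C1 = 0xCD, C2 = 0xC6, C3 = 0x9C, C4 = 0xCF, C5 = 0x1B, C6 = 0x2F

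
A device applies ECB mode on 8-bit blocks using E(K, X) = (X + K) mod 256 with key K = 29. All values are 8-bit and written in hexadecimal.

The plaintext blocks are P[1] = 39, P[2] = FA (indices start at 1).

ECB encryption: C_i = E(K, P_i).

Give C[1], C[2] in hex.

C[1]: E(K, 39) = 62.
C[2]: E(K, FA) = 23.

C[1] = 62, C[2] = 23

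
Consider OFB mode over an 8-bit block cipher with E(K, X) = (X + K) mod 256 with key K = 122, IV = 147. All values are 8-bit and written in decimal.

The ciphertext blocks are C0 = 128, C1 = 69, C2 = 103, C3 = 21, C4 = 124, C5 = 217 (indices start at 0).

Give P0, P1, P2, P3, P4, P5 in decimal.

OFB decryption: S_i = E(K, S_{i−1}) with S_{−1} = IV; P_i = C_i ⊕ S_i.
P0: S = E(K, 147) = 13; 128 ⊕ 13 = 141.
P1: S = E(K, 13) = 135; 69 ⊕ 135 = 194.
P2: S = E(K, 135) = 1; 103 ⊕ 1 = 102.
P3: S = E(K, 1) = 123; 21 ⊕ 123 = 110.
P4: S = E(K, 123) = 245; 124 ⊕ 245 = 137.
P5: S = E(K, 245) = 111; 217 ⊕ 111 = 182.

P0 = 141, P1 = 194, P2 = 102, P3 = 110, P4 = 137, P5 = 182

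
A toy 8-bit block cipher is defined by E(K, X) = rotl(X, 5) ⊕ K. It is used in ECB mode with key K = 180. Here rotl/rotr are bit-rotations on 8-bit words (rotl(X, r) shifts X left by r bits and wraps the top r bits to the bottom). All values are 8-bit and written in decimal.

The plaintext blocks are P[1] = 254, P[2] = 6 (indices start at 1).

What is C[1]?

C[1] = 107

ECB encryption: C_i = E(K, P_i).
C[1]: E(K, 254) = 107.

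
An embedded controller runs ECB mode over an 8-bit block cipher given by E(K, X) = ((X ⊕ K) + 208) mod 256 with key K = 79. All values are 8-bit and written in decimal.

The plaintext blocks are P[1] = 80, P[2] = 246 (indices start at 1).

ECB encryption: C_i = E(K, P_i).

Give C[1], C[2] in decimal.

C[1] = 239, C[2] = 137

C[1]: E(K, 80) = 239.
C[2]: E(K, 246) = 137.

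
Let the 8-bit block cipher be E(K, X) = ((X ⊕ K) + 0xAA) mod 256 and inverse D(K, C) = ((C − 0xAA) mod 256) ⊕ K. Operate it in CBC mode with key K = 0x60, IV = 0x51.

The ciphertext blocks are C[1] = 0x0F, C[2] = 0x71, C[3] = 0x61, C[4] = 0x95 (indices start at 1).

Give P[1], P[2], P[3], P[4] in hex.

CBC decryption: P_i = D(K, C_i) ⊕ C_{i−1}, with C_{0} = IV.
P[1]: D(K, 0x0F) = 0x05; 0x05 ⊕ 0x51 = 0x54.
P[2]: D(K, 0x71) = 0xA7; 0xA7 ⊕ 0x0F = 0xA8.
P[3]: D(K, 0x61) = 0xD7; 0xD7 ⊕ 0x71 = 0xA6.
P[4]: D(K, 0x95) = 0x8B; 0x8B ⊕ 0x61 = 0xEA.

P[1] = 0x54, P[2] = 0xA8, P[3] = 0xA6, P[4] = 0xEA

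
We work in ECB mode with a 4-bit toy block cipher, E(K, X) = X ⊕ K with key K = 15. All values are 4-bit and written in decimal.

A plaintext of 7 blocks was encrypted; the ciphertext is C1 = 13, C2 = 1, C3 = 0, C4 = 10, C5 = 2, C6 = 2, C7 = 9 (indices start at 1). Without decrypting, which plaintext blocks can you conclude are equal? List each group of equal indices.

ECB encrypts each block independently with the same key, so equal ciphertext blocks imply equal plaintext blocks.
C5 = C6 = 2, so P5 = P6.

P5 = P6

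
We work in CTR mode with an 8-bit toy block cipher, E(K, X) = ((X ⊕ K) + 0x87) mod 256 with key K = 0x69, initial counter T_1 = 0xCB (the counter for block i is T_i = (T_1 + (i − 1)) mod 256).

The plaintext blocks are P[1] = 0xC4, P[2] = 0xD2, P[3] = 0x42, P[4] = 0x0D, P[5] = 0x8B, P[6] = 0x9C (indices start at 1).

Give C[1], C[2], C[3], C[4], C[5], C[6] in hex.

CTR encryption: S_i = E(K, T_i) where T_i is the counter for block i; C_i = P_i ⊕ S_i.
C[1]: T = 0xCB, S = E(K, T) = 0x29; 0xC4 ⊕ 0x29 = 0xED.
C[2]: T = 0xCC, S = E(K, T) = 0x2C; 0xD2 ⊕ 0x2C = 0xFE.
C[3]: T = 0xCD, S = E(K, T) = 0x2B; 0x42 ⊕ 0x2B = 0x69.
C[4]: T = 0xCE, S = E(K, T) = 0x2E; 0x0D ⊕ 0x2E = 0x23.
C[5]: T = 0xCF, S = E(K, T) = 0x2D; 0x8B ⊕ 0x2D = 0xA6.
C[6]: T = 0xD0, S = E(K, T) = 0x40; 0x9C ⊕ 0x40 = 0xDC.

C[1] = 0xED, C[2] = 0xFE, C[3] = 0x69, C[4] = 0x23, C[5] = 0xA6, C[6] = 0xDC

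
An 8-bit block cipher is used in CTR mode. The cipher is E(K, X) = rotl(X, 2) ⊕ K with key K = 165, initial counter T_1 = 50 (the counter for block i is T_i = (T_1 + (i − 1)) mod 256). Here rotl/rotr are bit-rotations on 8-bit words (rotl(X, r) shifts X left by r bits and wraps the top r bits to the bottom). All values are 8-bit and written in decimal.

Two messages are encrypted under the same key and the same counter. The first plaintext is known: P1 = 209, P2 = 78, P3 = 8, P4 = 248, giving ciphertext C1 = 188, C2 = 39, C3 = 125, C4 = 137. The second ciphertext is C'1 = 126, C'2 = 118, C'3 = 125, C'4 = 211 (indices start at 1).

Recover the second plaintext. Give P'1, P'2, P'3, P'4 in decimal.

P'1 = 19, P'2 = 31, P'3 = 8, P'4 = 162

In CTR with a reused counter, both messages share the same keystream S_i, so C_i ⊕ C'_i = P_i ⊕ P'_i and thus P'_i = P_i ⊕ C_i ⊕ C'_i.
P'1: 209 ⊕ 188 ⊕ 126 = 19.
P'2: 78 ⊕ 39 ⊕ 118 = 31.
P'3: 8 ⊕ 125 ⊕ 125 = 8.
P'4: 248 ⊕ 137 ⊕ 211 = 162.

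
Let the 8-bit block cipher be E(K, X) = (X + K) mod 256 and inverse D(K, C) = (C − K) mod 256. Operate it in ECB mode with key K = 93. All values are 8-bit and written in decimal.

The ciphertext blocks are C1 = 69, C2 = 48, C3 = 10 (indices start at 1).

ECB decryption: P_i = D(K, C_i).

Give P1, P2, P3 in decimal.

P1 = 232, P2 = 211, P3 = 173

P1: D(K, 69) = 232.
P2: D(K, 48) = 211.
P3: D(K, 10) = 173.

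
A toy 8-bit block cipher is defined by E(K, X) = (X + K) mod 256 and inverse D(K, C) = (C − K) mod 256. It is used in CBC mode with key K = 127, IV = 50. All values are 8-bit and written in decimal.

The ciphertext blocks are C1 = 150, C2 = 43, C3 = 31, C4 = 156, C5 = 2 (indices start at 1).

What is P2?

P2 = 58

CBC decryption: P_i = D(K, C_i) ⊕ C_{i−1}, with C_{0} = IV.
P2: D(K, 43) = 172; 172 ⊕ 150 = 58.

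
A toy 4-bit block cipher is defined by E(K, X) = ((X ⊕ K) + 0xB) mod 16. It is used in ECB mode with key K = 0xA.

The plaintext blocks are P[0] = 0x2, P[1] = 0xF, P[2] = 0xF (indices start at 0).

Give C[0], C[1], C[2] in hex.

C[0] = 0x3, C[1] = 0x0, C[2] = 0x0

ECB encryption: C_i = E(K, P_i).
C[0]: E(K, 0x2) = 0x3.
C[1]: E(K, 0xF) = 0x0.
C[2]: E(K, 0xF) = 0x0.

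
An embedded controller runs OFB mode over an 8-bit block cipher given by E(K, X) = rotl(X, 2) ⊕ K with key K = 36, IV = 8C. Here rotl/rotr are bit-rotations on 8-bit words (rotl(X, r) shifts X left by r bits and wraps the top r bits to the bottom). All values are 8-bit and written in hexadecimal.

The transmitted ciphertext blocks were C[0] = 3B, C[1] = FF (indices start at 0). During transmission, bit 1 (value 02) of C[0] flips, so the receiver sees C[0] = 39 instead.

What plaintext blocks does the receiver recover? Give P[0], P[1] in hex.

P[0] = 3D, P[1] = D9

OFB decryption: S_i = E(K, S_{i−1}) with S_{−1} = IV; P_i = C_i ⊕ S_i.
Only C[0] changed, to 39. In OFB, a change in C_i flips the same bit in P_i only; the keystream is unaffected. Decrypting the received ciphertext:
P[0]: S = E(K, 8C) = 04; 39 ⊕ 04 = 3D.
P[1]: S = E(K, 04) = 26; FF ⊕ 26 = D9.
Blocks that differ from the original plaintext: P[0].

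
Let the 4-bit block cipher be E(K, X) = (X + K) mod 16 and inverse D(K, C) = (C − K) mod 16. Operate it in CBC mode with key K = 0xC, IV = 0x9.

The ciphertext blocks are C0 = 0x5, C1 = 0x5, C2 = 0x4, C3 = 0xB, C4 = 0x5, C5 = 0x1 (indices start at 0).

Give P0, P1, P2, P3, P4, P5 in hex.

P0 = 0x0, P1 = 0xC, P2 = 0xD, P3 = 0xB, P4 = 0x2, P5 = 0x0

CBC decryption: P_i = D(K, C_i) ⊕ C_{i−1}, with C_{−1} = IV.
P0: D(K, 0x5) = 0x9; 0x9 ⊕ 0x9 = 0x0.
P1: D(K, 0x5) = 0x9; 0x9 ⊕ 0x5 = 0xC.
P2: D(K, 0x4) = 0x8; 0x8 ⊕ 0x5 = 0xD.
P3: D(K, 0xB) = 0xF; 0xF ⊕ 0x4 = 0xB.
P4: D(K, 0x5) = 0x9; 0x9 ⊕ 0xB = 0x2.
P5: D(K, 0x1) = 0x5; 0x5 ⊕ 0x5 = 0x0.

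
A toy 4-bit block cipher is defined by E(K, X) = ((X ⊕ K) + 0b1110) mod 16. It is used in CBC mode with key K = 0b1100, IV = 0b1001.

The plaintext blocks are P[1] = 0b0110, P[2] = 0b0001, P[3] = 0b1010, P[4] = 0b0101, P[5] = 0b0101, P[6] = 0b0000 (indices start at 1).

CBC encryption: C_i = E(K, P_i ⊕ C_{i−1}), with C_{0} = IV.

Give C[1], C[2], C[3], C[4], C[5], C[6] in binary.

C[1]: P[1] ⊕ 0b1001 = 0b1111; E(K, 0b1111) = 0b0001.
C[2]: P[2] ⊕ 0b0001 = 0b0000; E(K, 0b0000) = 0b1010.
C[3]: P[3] ⊕ 0b1010 = 0b0000; E(K, 0b0000) = 0b1010.
C[4]: P[4] ⊕ 0b1010 = 0b1111; E(K, 0b1111) = 0b0001.
C[5]: P[5] ⊕ 0b0001 = 0b0100; E(K, 0b0100) = 0b0110.
C[6]: P[6] ⊕ 0b0110 = 0b0110; E(K, 0b0110) = 0b1000.

C[1] = 0b0001, C[2] = 0b1010, C[3] = 0b1010, C[4] = 0b0001, C[5] = 0b0110, C[6] = 0b1000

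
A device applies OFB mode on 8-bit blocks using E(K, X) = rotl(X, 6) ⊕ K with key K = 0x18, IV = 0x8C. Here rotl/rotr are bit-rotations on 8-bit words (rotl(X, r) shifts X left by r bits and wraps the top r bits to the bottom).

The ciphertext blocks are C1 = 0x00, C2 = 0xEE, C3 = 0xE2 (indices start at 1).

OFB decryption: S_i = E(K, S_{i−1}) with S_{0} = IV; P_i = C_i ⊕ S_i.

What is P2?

P1: S = E(K, 0x8C) = 0x3B; 0x00 ⊕ 0x3B = 0x3B.
P2: S = E(K, 0x3B) = 0xD6; 0xEE ⊕ 0xD6 = 0x38.

P2 = 0x38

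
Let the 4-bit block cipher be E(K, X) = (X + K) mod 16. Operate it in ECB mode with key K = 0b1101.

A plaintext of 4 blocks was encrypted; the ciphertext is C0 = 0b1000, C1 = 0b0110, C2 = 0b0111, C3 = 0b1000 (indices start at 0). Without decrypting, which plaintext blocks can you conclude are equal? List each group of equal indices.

P0 = P3

ECB encrypts each block independently with the same key, so equal ciphertext blocks imply equal plaintext blocks.
C0 = C3 = 0b1000, so P0 = P3.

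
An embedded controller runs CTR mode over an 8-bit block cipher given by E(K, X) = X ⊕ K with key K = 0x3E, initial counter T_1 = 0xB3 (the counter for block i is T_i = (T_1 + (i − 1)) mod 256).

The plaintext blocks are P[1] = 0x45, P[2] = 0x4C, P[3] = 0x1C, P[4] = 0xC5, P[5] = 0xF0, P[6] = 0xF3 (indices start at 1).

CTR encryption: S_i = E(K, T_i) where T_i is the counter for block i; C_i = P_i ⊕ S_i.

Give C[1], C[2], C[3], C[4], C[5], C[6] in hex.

C[1]: T = 0xB3, S = E(K, T) = 0x8D; 0x45 ⊕ 0x8D = 0xC8.
C[2]: T = 0xB4, S = E(K, T) = 0x8A; 0x4C ⊕ 0x8A = 0xC6.
C[3]: T = 0xB5, S = E(K, T) = 0x8B; 0x1C ⊕ 0x8B = 0x97.
C[4]: T = 0xB6, S = E(K, T) = 0x88; 0xC5 ⊕ 0x88 = 0x4D.
C[5]: T = 0xB7, S = E(K, T) = 0x89; 0xF0 ⊕ 0x89 = 0x79.
C[6]: T = 0xB8, S = E(K, T) = 0x86; 0xF3 ⊕ 0x86 = 0x75.

C[1] = 0xC8, C[2] = 0xC6, C[3] = 0x97, C[4] = 0x4D, C[5] = 0x79, C[6] = 0x75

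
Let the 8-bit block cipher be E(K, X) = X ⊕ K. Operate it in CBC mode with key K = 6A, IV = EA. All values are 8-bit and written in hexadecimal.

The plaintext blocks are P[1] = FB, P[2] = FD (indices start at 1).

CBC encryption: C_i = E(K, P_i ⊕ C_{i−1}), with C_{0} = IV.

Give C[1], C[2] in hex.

C[1]: P[1] ⊕ EA = 11; E(K, 11) = 7B.
C[2]: P[2] ⊕ 7B = 86; E(K, 86) = EC.

C[1] = 7B, C[2] = EC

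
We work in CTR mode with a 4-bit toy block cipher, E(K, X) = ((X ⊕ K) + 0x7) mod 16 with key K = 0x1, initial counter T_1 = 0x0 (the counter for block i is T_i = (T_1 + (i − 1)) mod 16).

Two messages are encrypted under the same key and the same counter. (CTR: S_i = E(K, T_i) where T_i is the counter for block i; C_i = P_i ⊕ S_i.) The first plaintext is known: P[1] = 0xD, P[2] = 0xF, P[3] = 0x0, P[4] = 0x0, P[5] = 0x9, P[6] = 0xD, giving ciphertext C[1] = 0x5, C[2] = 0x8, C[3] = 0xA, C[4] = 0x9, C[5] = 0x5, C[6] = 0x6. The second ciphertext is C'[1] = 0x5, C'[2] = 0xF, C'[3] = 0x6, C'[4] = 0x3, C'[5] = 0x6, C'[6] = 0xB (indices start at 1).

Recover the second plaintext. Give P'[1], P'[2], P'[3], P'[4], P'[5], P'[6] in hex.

In CTR with a reused counter, both messages share the same keystream S_i, so C_i ⊕ C'_i = P_i ⊕ P'_i and thus P'_i = P_i ⊕ C_i ⊕ C'_i.
P'[1]: 0xD ⊕ 0x5 ⊕ 0x5 = 0xD.
P'[2]: 0xF ⊕ 0x8 ⊕ 0xF = 0x8.
P'[3]: 0x0 ⊕ 0xA ⊕ 0x6 = 0xC.
P'[4]: 0x0 ⊕ 0x9 ⊕ 0x3 = 0xA.
P'[5]: 0x9 ⊕ 0x5 ⊕ 0x6 = 0xA.
P'[6]: 0xD ⊕ 0x6 ⊕ 0xB = 0x0.

P'[1] = 0xD, P'[2] = 0x8, P'[3] = 0xC, P'[4] = 0xA, P'[5] = 0xA, P'[6] = 0x0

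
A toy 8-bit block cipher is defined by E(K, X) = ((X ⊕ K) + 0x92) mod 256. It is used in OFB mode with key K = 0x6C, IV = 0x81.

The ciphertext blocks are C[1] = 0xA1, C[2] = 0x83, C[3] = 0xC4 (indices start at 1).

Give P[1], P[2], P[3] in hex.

OFB decryption: S_i = E(K, S_{i−1}) with S_{0} = IV; P_i = C_i ⊕ S_i.
P[1]: S = E(K, 0x81) = 0x7F; 0xA1 ⊕ 0x7F = 0xDE.
P[2]: S = E(K, 0x7F) = 0xA5; 0x83 ⊕ 0xA5 = 0x26.
P[3]: S = E(K, 0xA5) = 0x5B; 0xC4 ⊕ 0x5B = 0x9F.

P[1] = 0xDE, P[2] = 0x26, P[3] = 0x9F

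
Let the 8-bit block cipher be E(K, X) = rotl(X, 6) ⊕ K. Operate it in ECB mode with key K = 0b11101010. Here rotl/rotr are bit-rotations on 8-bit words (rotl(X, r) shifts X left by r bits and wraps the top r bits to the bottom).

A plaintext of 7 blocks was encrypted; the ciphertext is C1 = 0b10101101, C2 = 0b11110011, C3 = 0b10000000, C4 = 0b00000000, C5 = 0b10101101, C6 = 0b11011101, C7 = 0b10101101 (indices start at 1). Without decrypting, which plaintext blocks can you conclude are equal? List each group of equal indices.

P1 = P5 = P7

ECB encrypts each block independently with the same key, so equal ciphertext blocks imply equal plaintext blocks.
C1 = C5 = C7 = 0b10101101, so P1 = P5 = P7.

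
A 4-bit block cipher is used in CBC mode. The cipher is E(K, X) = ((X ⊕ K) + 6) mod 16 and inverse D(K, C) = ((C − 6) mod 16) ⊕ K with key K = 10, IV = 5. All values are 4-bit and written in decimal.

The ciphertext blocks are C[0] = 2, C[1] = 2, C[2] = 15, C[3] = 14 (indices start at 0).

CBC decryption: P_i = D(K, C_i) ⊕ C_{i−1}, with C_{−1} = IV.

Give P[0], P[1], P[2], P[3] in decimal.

P[0]: D(K, 2) = 6; 6 ⊕ 5 = 3.
P[1]: D(K, 2) = 6; 6 ⊕ 2 = 4.
P[2]: D(K, 15) = 3; 3 ⊕ 2 = 1.
P[3]: D(K, 14) = 2; 2 ⊕ 15 = 13.

P[0] = 3, P[1] = 4, P[2] = 1, P[3] = 13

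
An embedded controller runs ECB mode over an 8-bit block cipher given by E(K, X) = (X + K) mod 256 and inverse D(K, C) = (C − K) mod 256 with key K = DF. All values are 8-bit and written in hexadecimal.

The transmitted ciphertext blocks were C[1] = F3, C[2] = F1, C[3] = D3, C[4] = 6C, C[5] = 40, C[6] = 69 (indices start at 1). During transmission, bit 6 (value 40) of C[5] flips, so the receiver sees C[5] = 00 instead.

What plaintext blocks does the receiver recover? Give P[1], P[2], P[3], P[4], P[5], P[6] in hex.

ECB decryption: P_i = D(K, C_i).
Only C[5] changed, to 00. In ECB, a change in C_i affects only P_i. Decrypting the received ciphertext:
P[1]: D(K, F3) = 14.
P[2]: D(K, F1) = 12.
P[3]: D(K, D3) = F4.
P[4]: D(K, 6C) = 8D.
P[5]: D(K, 00) = 21.
P[6]: D(K, 69) = 8A.
Blocks that differ from the original plaintext: P[5].

P[1] = 14, P[2] = 12, P[3] = F4, P[4] = 8D, P[5] = 21, P[6] = 8A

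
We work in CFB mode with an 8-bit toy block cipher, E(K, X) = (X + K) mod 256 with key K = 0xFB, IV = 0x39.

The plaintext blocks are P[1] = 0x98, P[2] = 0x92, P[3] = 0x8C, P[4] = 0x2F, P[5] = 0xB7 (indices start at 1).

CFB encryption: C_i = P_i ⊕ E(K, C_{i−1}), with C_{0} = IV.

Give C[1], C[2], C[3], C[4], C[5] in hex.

C[1]: E(K, 0x39) = 0x34; 0x98 ⊕ 0x34 = 0xAC.
C[2]: E(K, 0xAC) = 0xA7; 0x92 ⊕ 0xA7 = 0x35.
C[3]: E(K, 0x35) = 0x30; 0x8C ⊕ 0x30 = 0xBC.
C[4]: E(K, 0xBC) = 0xB7; 0x2F ⊕ 0xB7 = 0x98.
C[5]: E(K, 0x98) = 0x93; 0xB7 ⊕ 0x93 = 0x24.

C[1] = 0xAC, C[2] = 0x35, C[3] = 0xBC, C[4] = 0x98, C[5] = 0x24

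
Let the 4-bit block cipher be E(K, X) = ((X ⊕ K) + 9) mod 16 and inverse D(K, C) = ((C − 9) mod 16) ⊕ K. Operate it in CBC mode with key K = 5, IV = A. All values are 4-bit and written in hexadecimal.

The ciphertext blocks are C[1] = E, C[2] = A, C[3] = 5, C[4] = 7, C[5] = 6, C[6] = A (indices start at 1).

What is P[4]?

P[4] = E

CBC decryption: P_i = D(K, C_i) ⊕ C_{i−1}, with C_{0} = IV.
P[4]: D(K, 7) = B; B ⊕ 5 = E.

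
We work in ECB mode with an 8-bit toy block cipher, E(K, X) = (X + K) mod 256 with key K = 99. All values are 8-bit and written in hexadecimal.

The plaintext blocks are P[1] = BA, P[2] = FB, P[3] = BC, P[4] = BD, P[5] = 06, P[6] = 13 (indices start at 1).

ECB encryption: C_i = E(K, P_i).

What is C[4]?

C[4]: E(K, BD) = 56.

C[4] = 56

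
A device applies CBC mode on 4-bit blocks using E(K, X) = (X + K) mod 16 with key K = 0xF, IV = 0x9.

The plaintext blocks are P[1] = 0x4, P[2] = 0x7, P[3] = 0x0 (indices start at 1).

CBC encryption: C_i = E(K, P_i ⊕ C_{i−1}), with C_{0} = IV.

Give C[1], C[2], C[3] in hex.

C[1] = 0xC, C[2] = 0xA, C[3] = 0x9

C[1]: P[1] ⊕ 0x9 = 0xD; E(K, 0xD) = 0xC.
C[2]: P[2] ⊕ 0xC = 0xB; E(K, 0xB) = 0xA.
C[3]: P[3] ⊕ 0xA = 0xA; E(K, 0xA) = 0x9.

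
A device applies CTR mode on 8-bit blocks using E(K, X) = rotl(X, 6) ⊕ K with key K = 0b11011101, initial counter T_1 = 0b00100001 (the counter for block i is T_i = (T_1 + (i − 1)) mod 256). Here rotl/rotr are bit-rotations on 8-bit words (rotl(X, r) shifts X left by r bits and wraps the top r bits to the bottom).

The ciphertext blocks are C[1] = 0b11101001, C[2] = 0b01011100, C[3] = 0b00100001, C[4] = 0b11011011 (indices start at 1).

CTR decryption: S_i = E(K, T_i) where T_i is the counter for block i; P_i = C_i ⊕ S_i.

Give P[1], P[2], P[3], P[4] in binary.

P[1]: T = 0b00100001, S = E(K, T) = 0b10010101; 0b11101001 ⊕ 0b10010101 = 0b01111100.
P[2]: T = 0b00100010, S = E(K, T) = 0b01010101; 0b01011100 ⊕ 0b01010101 = 0b00001001.
P[3]: T = 0b00100011, S = E(K, T) = 0b00010101; 0b00100001 ⊕ 0b00010101 = 0b00110100.
P[4]: T = 0b00100100, S = E(K, T) = 0b11010100; 0b11011011 ⊕ 0b11010100 = 0b00001111.

P[1] = 0b01111100, P[2] = 0b00001001, P[3] = 0b00110100, P[4] = 0b00001111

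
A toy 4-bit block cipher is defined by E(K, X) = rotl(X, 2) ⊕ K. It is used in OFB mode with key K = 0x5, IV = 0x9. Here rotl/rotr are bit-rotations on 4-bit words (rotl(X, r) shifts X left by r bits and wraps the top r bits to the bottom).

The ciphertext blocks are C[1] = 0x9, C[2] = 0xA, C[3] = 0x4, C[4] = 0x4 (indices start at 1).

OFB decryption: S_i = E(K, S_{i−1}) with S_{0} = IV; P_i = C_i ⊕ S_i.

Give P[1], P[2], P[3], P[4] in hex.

P[1]: S = E(K, 0x9) = 0x3; 0x9 ⊕ 0x3 = 0xA.
P[2]: S = E(K, 0x3) = 0x9; 0xA ⊕ 0x9 = 0x3.
P[3]: S = E(K, 0x9) = 0x3; 0x4 ⊕ 0x3 = 0x7.
P[4]: S = E(K, 0x3) = 0x9; 0x4 ⊕ 0x9 = 0xD.

P[1] = 0xA, P[2] = 0x3, P[3] = 0x7, P[4] = 0xD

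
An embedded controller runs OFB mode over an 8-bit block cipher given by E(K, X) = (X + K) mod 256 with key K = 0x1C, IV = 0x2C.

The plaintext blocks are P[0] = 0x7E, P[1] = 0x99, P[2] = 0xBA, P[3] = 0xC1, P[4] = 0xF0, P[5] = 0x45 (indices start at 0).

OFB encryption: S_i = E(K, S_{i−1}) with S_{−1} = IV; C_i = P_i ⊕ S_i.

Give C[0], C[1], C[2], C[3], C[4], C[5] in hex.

C[0] = 0x36, C[1] = 0xFD, C[2] = 0x3A, C[3] = 0x5D, C[4] = 0x48, C[5] = 0x91

C[0]: S = E(K, 0x2C) = 0x48; 0x7E ⊕ 0x48 = 0x36.
C[1]: S = E(K, 0x48) = 0x64; 0x99 ⊕ 0x64 = 0xFD.
C[2]: S = E(K, 0x64) = 0x80; 0xBA ⊕ 0x80 = 0x3A.
C[3]: S = E(K, 0x80) = 0x9C; 0xC1 ⊕ 0x9C = 0x5D.
C[4]: S = E(K, 0x9C) = 0xB8; 0xF0 ⊕ 0xB8 = 0x48.
C[5]: S = E(K, 0xB8) = 0xD4; 0x45 ⊕ 0xD4 = 0x91.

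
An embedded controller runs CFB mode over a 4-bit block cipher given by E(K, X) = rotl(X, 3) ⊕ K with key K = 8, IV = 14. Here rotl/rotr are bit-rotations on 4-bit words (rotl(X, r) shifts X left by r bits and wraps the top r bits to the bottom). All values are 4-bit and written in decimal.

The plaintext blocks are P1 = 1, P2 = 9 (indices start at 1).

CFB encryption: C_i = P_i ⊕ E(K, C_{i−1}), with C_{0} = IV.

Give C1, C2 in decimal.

C1 = 14, C2 = 6

C1: E(K, 14) = 15; 1 ⊕ 15 = 14.
C2: E(K, 14) = 15; 9 ⊕ 15 = 6.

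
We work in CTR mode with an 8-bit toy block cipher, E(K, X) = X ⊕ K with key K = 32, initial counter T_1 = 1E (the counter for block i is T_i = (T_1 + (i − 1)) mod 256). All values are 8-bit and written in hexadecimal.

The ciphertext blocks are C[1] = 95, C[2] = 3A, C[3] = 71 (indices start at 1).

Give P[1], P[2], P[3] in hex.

P[1] = B9, P[2] = 17, P[3] = 63

CTR decryption: S_i = E(K, T_i) where T_i is the counter for block i; P_i = C_i ⊕ S_i.
P[1]: T = 1E, S = E(K, T) = 2C; 95 ⊕ 2C = B9.
P[2]: T = 1F, S = E(K, T) = 2D; 3A ⊕ 2D = 17.
P[3]: T = 20, S = E(K, T) = 12; 71 ⊕ 12 = 63.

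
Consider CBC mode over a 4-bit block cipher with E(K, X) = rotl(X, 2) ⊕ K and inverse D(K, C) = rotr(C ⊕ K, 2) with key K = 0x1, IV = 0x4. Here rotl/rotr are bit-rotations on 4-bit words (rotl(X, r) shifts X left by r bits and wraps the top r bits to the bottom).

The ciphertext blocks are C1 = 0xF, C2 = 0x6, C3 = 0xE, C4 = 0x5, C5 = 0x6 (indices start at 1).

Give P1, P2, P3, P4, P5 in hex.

P1 = 0xF, P2 = 0x2, P3 = 0x9, P4 = 0xF, P5 = 0x8

CBC decryption: P_i = D(K, C_i) ⊕ C_{i−1}, with C_{0} = IV.
P1: D(K, 0xF) = 0xB; 0xB ⊕ 0x4 = 0xF.
P2: D(K, 0x6) = 0xD; 0xD ⊕ 0xF = 0x2.
P3: D(K, 0xE) = 0xF; 0xF ⊕ 0x6 = 0x9.
P4: D(K, 0x5) = 0x1; 0x1 ⊕ 0xE = 0xF.
P5: D(K, 0x6) = 0xD; 0xD ⊕ 0x5 = 0x8.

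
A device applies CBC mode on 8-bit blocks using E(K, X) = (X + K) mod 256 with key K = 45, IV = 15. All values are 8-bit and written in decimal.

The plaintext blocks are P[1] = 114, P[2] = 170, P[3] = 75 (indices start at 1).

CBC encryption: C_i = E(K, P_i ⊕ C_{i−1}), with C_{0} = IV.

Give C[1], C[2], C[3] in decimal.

C[1]: P[1] ⊕ 15 = 125; E(K, 125) = 170.
C[2]: P[2] ⊕ 170 = 0; E(K, 0) = 45.
C[3]: P[3] ⊕ 45 = 102; E(K, 102) = 147.

C[1] = 170, C[2] = 45, C[3] = 147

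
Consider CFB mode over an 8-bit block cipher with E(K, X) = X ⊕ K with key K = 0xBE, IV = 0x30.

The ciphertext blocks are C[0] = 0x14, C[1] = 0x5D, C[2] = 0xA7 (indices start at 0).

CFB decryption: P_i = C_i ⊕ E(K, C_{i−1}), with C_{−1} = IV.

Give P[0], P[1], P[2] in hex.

P[0]: E(K, 0x30) = 0x8E; 0x14 ⊕ 0x8E = 0x9A.
P[1]: E(K, 0x14) = 0xAA; 0x5D ⊕ 0xAA = 0xF7.
P[2]: E(K, 0x5D) = 0xE3; 0xA7 ⊕ 0xE3 = 0x44.

P[0] = 0x9A, P[1] = 0xF7, P[2] = 0x44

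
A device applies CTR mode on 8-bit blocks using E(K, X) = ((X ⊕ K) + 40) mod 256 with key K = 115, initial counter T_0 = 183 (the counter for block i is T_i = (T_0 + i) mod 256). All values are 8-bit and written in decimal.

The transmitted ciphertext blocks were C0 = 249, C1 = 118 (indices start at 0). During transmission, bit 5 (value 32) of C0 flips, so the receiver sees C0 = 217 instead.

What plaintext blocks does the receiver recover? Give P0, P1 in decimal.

P0 = 53, P1 = 133

CTR decryption: S_i = E(K, T_i) where T_i is the counter for block i; P_i = C_i ⊕ S_i.
Only C0 changed, to 217. In CTR, a change in C_i flips the same bit in P_i only; the keystream is unaffected. Decrypting the received ciphertext:
P0: T = 183, S = E(K, T) = 236; 217 ⊕ 236 = 53.
P1: T = 184, S = E(K, T) = 243; 118 ⊕ 243 = 133.
Blocks that differ from the original plaintext: P0.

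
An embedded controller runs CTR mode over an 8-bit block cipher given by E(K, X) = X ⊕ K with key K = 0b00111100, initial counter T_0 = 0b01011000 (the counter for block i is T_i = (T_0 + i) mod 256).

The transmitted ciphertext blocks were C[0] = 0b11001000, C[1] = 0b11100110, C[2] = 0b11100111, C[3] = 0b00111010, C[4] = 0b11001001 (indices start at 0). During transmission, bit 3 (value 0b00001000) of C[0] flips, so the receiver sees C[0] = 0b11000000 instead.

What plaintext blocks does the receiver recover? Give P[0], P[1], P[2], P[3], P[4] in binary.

CTR decryption: S_i = E(K, T_i) where T_i is the counter for block i; P_i = C_i ⊕ S_i.
Only C[0] changed, to 0b11000000. In CTR, a change in C_i flips the same bit in P_i only; the keystream is unaffected. Decrypting the received ciphertext:
P[0]: T = 0b01011000, S = E(K, T) = 0b01100100; 0b11000000 ⊕ 0b01100100 = 0b10100100.
P[1]: T = 0b01011001, S = E(K, T) = 0b01100101; 0b11100110 ⊕ 0b01100101 = 0b10000011.
P[2]: T = 0b01011010, S = E(K, T) = 0b01100110; 0b11100111 ⊕ 0b01100110 = 0b10000001.
P[3]: T = 0b01011011, S = E(K, T) = 0b01100111; 0b00111010 ⊕ 0b01100111 = 0b01011101.
P[4]: T = 0b01011100, S = E(K, T) = 0b01100000; 0b11001001 ⊕ 0b01100000 = 0b10101001.
Blocks that differ from the original plaintext: P[0].

P[0] = 0b10100100, P[1] = 0b10000011, P[2] = 0b10000001, P[3] = 0b01011101, P[4] = 0b10101001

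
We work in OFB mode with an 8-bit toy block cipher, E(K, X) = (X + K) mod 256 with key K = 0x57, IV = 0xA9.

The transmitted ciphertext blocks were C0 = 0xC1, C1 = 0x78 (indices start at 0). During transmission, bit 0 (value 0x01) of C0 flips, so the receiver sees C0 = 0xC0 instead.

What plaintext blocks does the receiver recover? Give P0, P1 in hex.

OFB decryption: S_i = E(K, S_{i−1}) with S_{−1} = IV; P_i = C_i ⊕ S_i.
Only C0 changed, to 0xC0. In OFB, a change in C_i flips the same bit in P_i only; the keystream is unaffected. Decrypting the received ciphertext:
P0: S = E(K, 0xA9) = 0x00; 0xC0 ⊕ 0x00 = 0xC0.
P1: S = E(K, 0x00) = 0x57; 0x78 ⊕ 0x57 = 0x2F.
Blocks that differ from the original plaintext: P0.

P0 = 0xC0, P1 = 0x2F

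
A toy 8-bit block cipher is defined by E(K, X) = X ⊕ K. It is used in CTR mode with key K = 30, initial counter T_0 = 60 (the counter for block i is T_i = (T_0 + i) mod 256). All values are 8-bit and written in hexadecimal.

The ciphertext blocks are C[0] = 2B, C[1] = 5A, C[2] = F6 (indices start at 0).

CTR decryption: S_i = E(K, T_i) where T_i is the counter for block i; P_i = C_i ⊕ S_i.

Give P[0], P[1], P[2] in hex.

P[0] = 7B, P[1] = 0B, P[2] = A4

P[0]: T = 60, S = E(K, T) = 50; 2B ⊕ 50 = 7B.
P[1]: T = 61, S = E(K, T) = 51; 5A ⊕ 51 = 0B.
P[2]: T = 62, S = E(K, T) = 52; F6 ⊕ 52 = A4.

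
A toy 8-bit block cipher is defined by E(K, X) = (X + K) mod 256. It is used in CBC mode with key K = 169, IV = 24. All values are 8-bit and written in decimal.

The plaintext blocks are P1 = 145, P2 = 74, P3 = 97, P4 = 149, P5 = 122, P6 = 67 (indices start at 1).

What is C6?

CBC encryption: C_i = E(K, P_i ⊕ C_{i−1}), with C_{0} = IV.
C1: P1 ⊕ 24 = 137; E(K, 137) = 50.
C2: P2 ⊕ 50 = 120; E(K, 120) = 33.
C3: P3 ⊕ 33 = 64; E(K, 64) = 233.
C4: P4 ⊕ 233 = 124; E(K, 124) = 37.
C5: P5 ⊕ 37 = 95; E(K, 95) = 8.
C6: P6 ⊕ 8 = 75; E(K, 75) = 244.

C6 = 244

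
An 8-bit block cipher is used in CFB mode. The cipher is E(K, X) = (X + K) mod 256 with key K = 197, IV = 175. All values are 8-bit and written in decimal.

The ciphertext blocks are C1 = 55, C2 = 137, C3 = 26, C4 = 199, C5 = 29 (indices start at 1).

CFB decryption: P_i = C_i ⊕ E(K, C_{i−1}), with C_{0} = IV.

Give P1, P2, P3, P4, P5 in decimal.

P1: E(K, 175) = 116; 55 ⊕ 116 = 67.
P2: E(K, 55) = 252; 137 ⊕ 252 = 117.
P3: E(K, 137) = 78; 26 ⊕ 78 = 84.
P4: E(K, 26) = 223; 199 ⊕ 223 = 24.
P5: E(K, 199) = 140; 29 ⊕ 140 = 145.

P1 = 67, P2 = 117, P3 = 84, P4 = 24, P5 = 145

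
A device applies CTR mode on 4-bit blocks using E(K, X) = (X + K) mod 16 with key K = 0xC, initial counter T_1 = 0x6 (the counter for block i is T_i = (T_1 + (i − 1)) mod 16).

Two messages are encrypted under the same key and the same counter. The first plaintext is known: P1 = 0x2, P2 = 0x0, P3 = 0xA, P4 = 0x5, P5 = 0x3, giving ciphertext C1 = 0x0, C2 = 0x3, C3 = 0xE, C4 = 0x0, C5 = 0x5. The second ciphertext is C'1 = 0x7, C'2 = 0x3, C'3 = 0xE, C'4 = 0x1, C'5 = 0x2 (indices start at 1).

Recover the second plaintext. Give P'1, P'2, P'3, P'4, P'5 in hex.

In CTR with a reused counter, both messages share the same keystream S_i, so C_i ⊕ C'_i = P_i ⊕ P'_i and thus P'_i = P_i ⊕ C_i ⊕ C'_i.
P'1: 0x2 ⊕ 0x0 ⊕ 0x7 = 0x5.
P'2: 0x0 ⊕ 0x3 ⊕ 0x3 = 0x0.
P'3: 0xA ⊕ 0xE ⊕ 0xE = 0xA.
P'4: 0x5 ⊕ 0x0 ⊕ 0x1 = 0x4.
P'5: 0x3 ⊕ 0x5 ⊕ 0x2 = 0x4.

P'1 = 0x5, P'2 = 0x0, P'3 = 0xA, P'4 = 0x4, P'5 = 0x4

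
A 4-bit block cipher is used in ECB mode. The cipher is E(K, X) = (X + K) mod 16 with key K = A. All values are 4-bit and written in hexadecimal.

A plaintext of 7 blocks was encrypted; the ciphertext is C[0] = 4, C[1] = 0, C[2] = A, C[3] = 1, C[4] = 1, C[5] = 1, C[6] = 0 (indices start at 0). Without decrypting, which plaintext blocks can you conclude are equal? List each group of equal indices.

ECB encrypts each block independently with the same key, so equal ciphertext blocks imply equal plaintext blocks.
C[1] = C[6] = 0, so P[1] = P[6].
C[3] = C[4] = C[5] = 1, so P[3] = P[4] = P[5].

P[1] = P[6]; P[3] = P[4] = P[5]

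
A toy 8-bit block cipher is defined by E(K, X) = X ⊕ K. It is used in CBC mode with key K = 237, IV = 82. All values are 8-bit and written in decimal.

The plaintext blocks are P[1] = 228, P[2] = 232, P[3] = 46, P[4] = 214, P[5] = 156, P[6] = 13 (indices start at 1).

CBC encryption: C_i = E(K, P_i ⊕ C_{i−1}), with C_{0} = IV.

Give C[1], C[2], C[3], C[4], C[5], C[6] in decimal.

C[1] = 91, C[2] = 94, C[3] = 157, C[4] = 166, C[5] = 215, C[6] = 55

C[1]: P[1] ⊕ 82 = 182; E(K, 182) = 91.
C[2]: P[2] ⊕ 91 = 179; E(K, 179) = 94.
C[3]: P[3] ⊕ 94 = 112; E(K, 112) = 157.
C[4]: P[4] ⊕ 157 = 75; E(K, 75) = 166.
C[5]: P[5] ⊕ 166 = 58; E(K, 58) = 215.
C[6]: P[6] ⊕ 215 = 218; E(K, 218) = 55.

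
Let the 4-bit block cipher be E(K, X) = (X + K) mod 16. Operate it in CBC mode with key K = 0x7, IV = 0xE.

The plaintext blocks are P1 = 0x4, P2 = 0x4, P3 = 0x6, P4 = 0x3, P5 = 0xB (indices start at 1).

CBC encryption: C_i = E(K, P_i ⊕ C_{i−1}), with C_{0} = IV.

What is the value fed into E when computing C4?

C1: P1 ⊕ 0xE = 0xA; E(K, 0xA) = 0x1.
C2: P2 ⊕ 0x1 = 0x5; E(K, 0x5) = 0xC.
C3: P3 ⊕ 0xC = 0xA; E(K, 0xA) = 0x1.
C4: P4 ⊕ 0x1 = 0x2; E(K, 0x2) = 0x9.
So the input to E for block 4 is 0x2.

0x2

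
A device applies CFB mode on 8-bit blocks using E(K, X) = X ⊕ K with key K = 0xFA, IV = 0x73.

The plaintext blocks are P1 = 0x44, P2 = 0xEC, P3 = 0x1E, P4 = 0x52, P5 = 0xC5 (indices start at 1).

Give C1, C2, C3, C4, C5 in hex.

CFB encryption: C_i = P_i ⊕ E(K, C_{i−1}), with C_{0} = IV.
C1: E(K, 0x73) = 0x89; 0x44 ⊕ 0x89 = 0xCD.
C2: E(K, 0xCD) = 0x37; 0xEC ⊕ 0x37 = 0xDB.
C3: E(K, 0xDB) = 0x21; 0x1E ⊕ 0x21 = 0x3F.
C4: E(K, 0x3F) = 0xC5; 0x52 ⊕ 0xC5 = 0x97.
C5: E(K, 0x97) = 0x6D; 0xC5 ⊕ 0x6D = 0xA8.

C1 = 0xCD, C2 = 0xDB, C3 = 0x3F, C4 = 0x97, C5 = 0xA8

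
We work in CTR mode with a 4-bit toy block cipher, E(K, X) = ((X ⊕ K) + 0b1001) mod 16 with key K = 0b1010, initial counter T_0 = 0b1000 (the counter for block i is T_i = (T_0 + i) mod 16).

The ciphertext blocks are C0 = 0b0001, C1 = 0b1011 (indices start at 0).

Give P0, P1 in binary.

CTR decryption: S_i = E(K, T_i) where T_i is the counter for block i; P_i = C_i ⊕ S_i.
P0: T = 0b1000, S = E(K, T) = 0b1011; 0b0001 ⊕ 0b1011 = 0b1010.
P1: T = 0b1001, S = E(K, T) = 0b1100; 0b1011 ⊕ 0b1100 = 0b0111.

P0 = 0b1010, P1 = 0b0111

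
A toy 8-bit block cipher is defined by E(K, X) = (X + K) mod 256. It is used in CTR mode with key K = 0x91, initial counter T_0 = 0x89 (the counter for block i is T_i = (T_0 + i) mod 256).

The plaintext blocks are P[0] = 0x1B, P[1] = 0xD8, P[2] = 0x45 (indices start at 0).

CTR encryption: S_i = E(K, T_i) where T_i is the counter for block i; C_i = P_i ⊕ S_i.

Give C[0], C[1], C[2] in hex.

C[0]: T = 0x89, S = E(K, T) = 0x1A; 0x1B ⊕ 0x1A = 0x01.
C[1]: T = 0x8A, S = E(K, T) = 0x1B; 0xD8 ⊕ 0x1B = 0xC3.
C[2]: T = 0x8B, S = E(K, T) = 0x1C; 0x45 ⊕ 0x1C = 0x59.

C[0] = 0x01, C[1] = 0xC3, C[2] = 0x59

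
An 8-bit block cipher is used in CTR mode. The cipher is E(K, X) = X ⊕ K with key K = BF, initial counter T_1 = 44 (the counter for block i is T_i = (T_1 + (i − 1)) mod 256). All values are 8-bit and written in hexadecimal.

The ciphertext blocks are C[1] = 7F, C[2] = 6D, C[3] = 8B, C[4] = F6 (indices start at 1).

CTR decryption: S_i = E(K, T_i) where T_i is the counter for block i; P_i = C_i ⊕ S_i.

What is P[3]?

P[3] = 72

P[3]: T = 46, S = E(K, T) = F9; 8B ⊕ F9 = 72.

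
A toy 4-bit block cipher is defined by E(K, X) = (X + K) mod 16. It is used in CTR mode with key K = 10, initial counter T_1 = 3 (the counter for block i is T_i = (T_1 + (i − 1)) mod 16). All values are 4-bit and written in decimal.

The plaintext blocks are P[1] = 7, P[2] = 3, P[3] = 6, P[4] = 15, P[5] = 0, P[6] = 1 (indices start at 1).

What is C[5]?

CTR encryption: S_i = E(K, T_i) where T_i is the counter for block i; C_i = P_i ⊕ S_i.
C[1]: T = 3, S = E(K, T) = 13; 7 ⊕ 13 = 10.
C[2]: T = 4, S = E(K, T) = 14; 3 ⊕ 14 = 13.
C[3]: T = 5, S = E(K, T) = 15; 6 ⊕ 15 = 9.
C[4]: T = 6, S = E(K, T) = 0; 15 ⊕ 0 = 15.
C[5]: T = 7, S = E(K, T) = 1; 0 ⊕ 1 = 1.

C[5] = 1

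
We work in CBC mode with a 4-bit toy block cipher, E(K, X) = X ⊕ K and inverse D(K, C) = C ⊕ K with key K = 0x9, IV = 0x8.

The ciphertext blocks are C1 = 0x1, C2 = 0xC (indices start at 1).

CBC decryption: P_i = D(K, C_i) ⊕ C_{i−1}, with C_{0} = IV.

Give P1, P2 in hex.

P1 = 0x0, P2 = 0x4

P1: D(K, 0x1) = 0x8; 0x8 ⊕ 0x8 = 0x0.
P2: D(K, 0xC) = 0x5; 0x5 ⊕ 0x1 = 0x4.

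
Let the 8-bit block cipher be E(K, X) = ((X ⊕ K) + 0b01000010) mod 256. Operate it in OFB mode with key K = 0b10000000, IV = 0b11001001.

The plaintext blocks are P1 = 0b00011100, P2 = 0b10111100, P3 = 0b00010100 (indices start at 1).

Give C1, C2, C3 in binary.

C1 = 0b10010111, C2 = 0b11110001, C3 = 0b00011011

OFB encryption: S_i = E(K, S_{i−1}) with S_{0} = IV; C_i = P_i ⊕ S_i.
C1: S = E(K, 0b11001001) = 0b10001011; 0b00011100 ⊕ 0b10001011 = 0b10010111.
C2: S = E(K, 0b10001011) = 0b01001101; 0b10111100 ⊕ 0b01001101 = 0b11110001.
C3: S = E(K, 0b01001101) = 0b00001111; 0b00010100 ⊕ 0b00001111 = 0b00011011.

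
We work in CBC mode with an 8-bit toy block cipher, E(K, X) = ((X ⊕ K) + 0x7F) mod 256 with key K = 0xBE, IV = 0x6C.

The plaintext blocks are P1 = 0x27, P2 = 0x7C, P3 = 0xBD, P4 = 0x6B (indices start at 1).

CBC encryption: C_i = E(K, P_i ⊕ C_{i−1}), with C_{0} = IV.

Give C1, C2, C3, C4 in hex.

C1: P1 ⊕ 0x6C = 0x4B; E(K, 0x4B) = 0x74.
C2: P2 ⊕ 0x74 = 0x08; E(K, 0x08) = 0x35.
C3: P3 ⊕ 0x35 = 0x88; E(K, 0x88) = 0xB5.
C4: P4 ⊕ 0xB5 = 0xDE; E(K, 0xDE) = 0xDF.

C1 = 0x74, C2 = 0x35, C3 = 0xB5, C4 = 0xDF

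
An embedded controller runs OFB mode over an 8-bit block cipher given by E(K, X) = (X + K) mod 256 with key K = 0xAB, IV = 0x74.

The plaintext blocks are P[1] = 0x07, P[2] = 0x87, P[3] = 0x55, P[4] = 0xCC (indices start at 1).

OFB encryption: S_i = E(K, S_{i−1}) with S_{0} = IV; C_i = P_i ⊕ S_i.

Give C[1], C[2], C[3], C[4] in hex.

C[1]: S = E(K, 0x74) = 0x1F; 0x07 ⊕ 0x1F = 0x18.
C[2]: S = E(K, 0x1F) = 0xCA; 0x87 ⊕ 0xCA = 0x4D.
C[3]: S = E(K, 0xCA) = 0x75; 0x55 ⊕ 0x75 = 0x20.
C[4]: S = E(K, 0x75) = 0x20; 0xCC ⊕ 0x20 = 0xEC.

C[1] = 0x18, C[2] = 0x4D, C[3] = 0x20, C[4] = 0xEC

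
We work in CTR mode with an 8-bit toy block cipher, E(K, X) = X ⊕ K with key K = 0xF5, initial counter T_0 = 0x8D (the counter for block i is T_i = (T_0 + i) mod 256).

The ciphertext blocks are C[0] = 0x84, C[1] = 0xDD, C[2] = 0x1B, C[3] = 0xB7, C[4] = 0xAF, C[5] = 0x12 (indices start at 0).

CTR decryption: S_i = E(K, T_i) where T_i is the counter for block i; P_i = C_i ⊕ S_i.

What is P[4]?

P[4] = 0xCB

P[4]: T = 0x91, S = E(K, T) = 0x64; 0xAF ⊕ 0x64 = 0xCB.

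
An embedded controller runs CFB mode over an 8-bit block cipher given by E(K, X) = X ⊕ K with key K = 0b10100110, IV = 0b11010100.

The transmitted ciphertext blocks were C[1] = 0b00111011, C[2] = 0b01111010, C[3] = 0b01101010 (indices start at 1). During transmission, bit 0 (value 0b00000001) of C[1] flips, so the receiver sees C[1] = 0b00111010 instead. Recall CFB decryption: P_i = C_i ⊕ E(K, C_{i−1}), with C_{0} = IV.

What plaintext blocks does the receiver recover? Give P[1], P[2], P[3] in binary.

P[1] = 0b01001000, P[2] = 0b11100110, P[3] = 0b10110110

Only C[1] changed, to 0b00111010. In CFB, a change in C_i flips the same bit in P_i and garbles P_{i+1}. Decrypting the received ciphertext:
P[1]: E(K, 0b11010100) = 0b01110010; 0b00111010 ⊕ 0b01110010 = 0b01001000.
P[2]: E(K, 0b00111010) = 0b10011100; 0b01111010 ⊕ 0b10011100 = 0b11100110.
P[3]: E(K, 0b01111010) = 0b11011100; 0b01101010 ⊕ 0b11011100 = 0b10110110.
Blocks that differ from the original plaintext: P[1], P[2].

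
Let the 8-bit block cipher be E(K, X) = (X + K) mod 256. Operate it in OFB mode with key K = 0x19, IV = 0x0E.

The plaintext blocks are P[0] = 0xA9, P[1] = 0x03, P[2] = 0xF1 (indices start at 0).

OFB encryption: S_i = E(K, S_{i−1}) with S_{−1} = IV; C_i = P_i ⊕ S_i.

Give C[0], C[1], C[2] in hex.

C[0]: S = E(K, 0x0E) = 0x27; 0xA9 ⊕ 0x27 = 0x8E.
C[1]: S = E(K, 0x27) = 0x40; 0x03 ⊕ 0x40 = 0x43.
C[2]: S = E(K, 0x40) = 0x59; 0xF1 ⊕ 0x59 = 0xA8.

C[0] = 0x8E, C[1] = 0x43, C[2] = 0xA8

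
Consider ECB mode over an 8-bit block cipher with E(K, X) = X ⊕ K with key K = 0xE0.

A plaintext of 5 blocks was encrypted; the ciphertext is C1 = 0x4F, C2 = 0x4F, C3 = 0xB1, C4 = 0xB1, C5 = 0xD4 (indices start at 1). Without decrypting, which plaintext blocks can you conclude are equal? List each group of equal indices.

ECB encrypts each block independently with the same key, so equal ciphertext blocks imply equal plaintext blocks.
C1 = C2 = 0x4F, so P1 = P2.
C3 = C4 = 0xB1, so P3 = P4.

P1 = P2; P3 = P4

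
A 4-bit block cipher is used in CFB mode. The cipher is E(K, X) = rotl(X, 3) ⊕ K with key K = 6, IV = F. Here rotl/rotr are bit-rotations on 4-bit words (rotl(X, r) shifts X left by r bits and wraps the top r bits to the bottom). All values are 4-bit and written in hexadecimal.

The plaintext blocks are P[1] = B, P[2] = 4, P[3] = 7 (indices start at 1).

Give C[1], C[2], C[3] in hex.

CFB encryption: C_i = P_i ⊕ E(K, C_{i−1}), with C_{0} = IV.
C[1]: E(K, F) = 9; B ⊕ 9 = 2.
C[2]: E(K, 2) = 7; 4 ⊕ 7 = 3.
C[3]: E(K, 3) = F; 7 ⊕ F = 8.

C[1] = 2, C[2] = 3, C[3] = 8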